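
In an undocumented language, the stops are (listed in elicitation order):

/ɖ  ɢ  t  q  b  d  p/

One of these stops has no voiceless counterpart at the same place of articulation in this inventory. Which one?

Bilabial: /p/ ~ /b/
Alveolar: /t/ ~ /d/
Uvular: /q/ ~ /ɢ/
Retroflex: only /ɖ/ (voiced); no voiceless partner.
So /ɖ/ is the unpaired segment.

/ɖ/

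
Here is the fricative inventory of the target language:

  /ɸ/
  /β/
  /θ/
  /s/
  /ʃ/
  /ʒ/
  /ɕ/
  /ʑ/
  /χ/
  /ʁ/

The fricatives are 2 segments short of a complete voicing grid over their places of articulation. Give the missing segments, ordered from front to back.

/ð/, /z/

bilabial: voiceless /ɸ/, voiced /β/.
dental: voiceless /θ/, voiced —.
alveolar: voiceless /s/, voiced —.
postalveolar: voiceless /ʃ/, voiced /ʒ/.
alveolo-palatal: voiceless /ɕ/, voiced /ʑ/.
uvular: voiceless /χ/, voiced /ʁ/.
Gaps, from front to back: dental lacks voiced (/ð/); alveolar lacks voiced (/z/).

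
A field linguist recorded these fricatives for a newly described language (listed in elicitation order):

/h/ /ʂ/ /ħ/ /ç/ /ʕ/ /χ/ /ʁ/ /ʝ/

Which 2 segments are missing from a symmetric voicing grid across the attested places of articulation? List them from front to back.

place of articulation  voiceless  voiced  
retroflex         ʂ         —       
palatal           ç         ʝ       
uvular            χ         ʁ       
pharyngeal        ħ         ʕ       
glottal           h         —       
Gaps, from front to back: retroflex lacks voiced (/ʐ/); glottal lacks voiced (/ɦ/).

/ʐ/, /ɦ/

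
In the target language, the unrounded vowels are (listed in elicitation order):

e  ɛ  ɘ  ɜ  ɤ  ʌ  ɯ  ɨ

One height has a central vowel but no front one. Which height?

high

height            front     central   back    
high              —         ɨ         ɯ       
high-mid          e         ɘ         ɤ       
low-mid           ɛ         ɜ         ʌ       
Every height has a front member except high, where /i/ would be expected.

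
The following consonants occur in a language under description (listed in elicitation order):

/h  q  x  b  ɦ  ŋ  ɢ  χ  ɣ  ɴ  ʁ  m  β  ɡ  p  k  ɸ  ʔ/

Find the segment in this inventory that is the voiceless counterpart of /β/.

/ɸ/

/β/ is a voiced bilabial fricative.
The voiceless counterpart is a voiceless bilabial fricative — in this inventory, /ɸ/.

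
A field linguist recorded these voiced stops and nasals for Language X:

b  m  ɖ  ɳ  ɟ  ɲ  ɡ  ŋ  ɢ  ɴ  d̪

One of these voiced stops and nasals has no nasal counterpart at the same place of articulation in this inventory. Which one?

/d̪/

Bilabial: /b/ ~ /m/
Retroflex: /ɖ/ ~ /ɳ/
Palatal: /ɟ/ ~ /ɲ/
Velar: /ɡ/ ~ /ŋ/
Uvular: /ɢ/ ~ /ɴ/
Dental: only /d̪/ (oral stop); no nasal partner.
So /d̪/ is the unpaired segment.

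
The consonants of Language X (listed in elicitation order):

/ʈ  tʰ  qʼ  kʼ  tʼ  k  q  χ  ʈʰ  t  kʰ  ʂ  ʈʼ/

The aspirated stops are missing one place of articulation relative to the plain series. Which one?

uvular

Plain: /t/ (alveolar), /ʈ/ (retroflex), /k/ (velar), /q/ (uvular).
Aspirated: /tʰ/ (alveolar), /ʈʰ/ (retroflex), /kʰ/ (velar).
Ejective: /tʼ/ (alveolar), /ʈʼ/ (retroflex), /kʼ/ (velar), /qʼ/ (uvular).
Every place of articulation has an aspirated member except uvular, where /qʰ/ would be expected.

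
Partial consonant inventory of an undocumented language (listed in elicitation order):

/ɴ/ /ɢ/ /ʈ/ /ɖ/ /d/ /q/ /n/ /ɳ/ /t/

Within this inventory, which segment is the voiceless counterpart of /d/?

/t/

/d/ is a voiced alveolar stop.
The voiceless counterpart is a voiceless alveolar stop — in this inventory, /t/.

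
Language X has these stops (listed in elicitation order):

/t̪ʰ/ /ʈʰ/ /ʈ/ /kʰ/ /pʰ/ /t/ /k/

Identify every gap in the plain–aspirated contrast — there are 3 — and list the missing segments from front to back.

/p/, /t̪/, /tʰ/

bilabial: plain —, aspirated /pʰ/.
dental: plain —, aspirated /t̪ʰ/.
alveolar: plain /t/, aspirated —.
retroflex: plain /ʈ/, aspirated /ʈʰ/.
velar: plain /k/, aspirated /kʰ/.
Gaps, from front to back: bilabial lacks plain (/p/); dental lacks plain (/t̪/); alveolar lacks aspirated (/tʰ/).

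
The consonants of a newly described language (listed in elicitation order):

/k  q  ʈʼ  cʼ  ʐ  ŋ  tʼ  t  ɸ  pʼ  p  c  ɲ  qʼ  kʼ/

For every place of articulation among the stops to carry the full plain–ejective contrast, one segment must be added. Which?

Plain: /p/ (bilabial), /t/ (alveolar), /c/ (palatal), /k/ (velar), /q/ (uvular).
Ejective: /pʼ/ (bilabial), /tʼ/ (alveolar), /ʈʼ/ (retroflex), /cʼ/ (palatal), /kʼ/ (velar), /qʼ/ (uvular).
The retroflex row has no plain member, so the gap is the plain retroflex stop /ʈ/.

/ʈ/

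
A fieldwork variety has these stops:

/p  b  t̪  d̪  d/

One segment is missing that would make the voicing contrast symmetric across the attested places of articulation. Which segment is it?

/t/

place of articulation  voiceless  voiced  
bilabial          p         b       
dental            t̪        d̪      
alveolar          —         d       
The alveolar row has no voiceless member, so the gap is the voiceless alveolar stop /t/.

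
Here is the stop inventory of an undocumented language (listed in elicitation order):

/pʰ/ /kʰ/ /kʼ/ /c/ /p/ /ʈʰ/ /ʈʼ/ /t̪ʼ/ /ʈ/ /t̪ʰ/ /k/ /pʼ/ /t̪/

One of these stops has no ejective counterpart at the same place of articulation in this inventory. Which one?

/c/

Bilabial: /p/ ~ /pʰ/ ~ /pʼ/
Dental: /t̪/ ~ /t̪ʰ/ ~ /t̪ʼ/
Retroflex: /ʈ/ ~ /ʈʰ/ ~ /ʈʼ/
Velar: /k/ ~ /kʰ/ ~ /kʼ/
Palatal: only /c/ (plain); no ejective partner.
So /c/ is the unpaired segment.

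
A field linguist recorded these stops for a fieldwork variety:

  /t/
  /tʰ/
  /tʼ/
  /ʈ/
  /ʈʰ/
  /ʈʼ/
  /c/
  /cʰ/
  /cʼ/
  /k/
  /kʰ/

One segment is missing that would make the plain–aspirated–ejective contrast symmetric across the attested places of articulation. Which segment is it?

alveolar: plain /t/, aspirated /tʰ/, ejective /tʼ/.
retroflex: plain /ʈ/, aspirated /ʈʰ/, ejective /ʈʼ/.
palatal: plain /c/, aspirated /cʰ/, ejective /cʼ/.
velar: plain /k/, aspirated /kʰ/, ejective —.
The velar row has no ejective member, so the gap is the ejective velar stop /kʼ/.

/kʼ/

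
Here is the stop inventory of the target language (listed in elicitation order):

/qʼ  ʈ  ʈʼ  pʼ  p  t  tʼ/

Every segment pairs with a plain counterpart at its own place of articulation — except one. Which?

/qʼ/

Bilabial: /p/ ~ /pʼ/
Alveolar: /t/ ~ /tʼ/
Retroflex: /ʈ/ ~ /ʈʼ/
Uvular: only /qʼ/ (ejective); no plain partner.
So /qʼ/ is the unpaired segment.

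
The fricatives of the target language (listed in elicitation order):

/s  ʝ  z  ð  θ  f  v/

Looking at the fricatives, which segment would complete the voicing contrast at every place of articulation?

/ç/

Voiceless: /f/ (labiodental), /θ/ (dental), /s/ (alveolar).
Voiced: /v/ (labiodental), /ð/ (dental), /z/ (alveolar), /ʝ/ (palatal).
The palatal row has no voiceless member, so the gap is the voiceless palatal fricative /ç/.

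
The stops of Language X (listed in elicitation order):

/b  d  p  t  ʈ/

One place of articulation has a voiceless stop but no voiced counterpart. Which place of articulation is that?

retroflex

bilabial: voiceless /p/, voiced /b/.
alveolar: voiceless /t/, voiced /d/.
retroflex: voiceless /ʈ/, voiced —.
Every place of articulation has a voiced member except retroflex, where /ɖ/ would be expected.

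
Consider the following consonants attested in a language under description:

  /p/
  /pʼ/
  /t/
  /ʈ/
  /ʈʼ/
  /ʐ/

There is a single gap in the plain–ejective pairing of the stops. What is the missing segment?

place of articulation  plain     ejective
bilabial          p         pʼ      
alveolar          t         —       
retroflex         ʈ         ʈʼ      
The alveolar row has no ejective member, so the gap is the ejective alveolar stop /tʼ/.

/tʼ/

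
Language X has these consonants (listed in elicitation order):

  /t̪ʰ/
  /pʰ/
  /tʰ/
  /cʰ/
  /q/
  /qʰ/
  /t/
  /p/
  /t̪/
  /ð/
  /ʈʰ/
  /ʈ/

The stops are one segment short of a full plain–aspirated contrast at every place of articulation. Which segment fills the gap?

bilabial: plain /p/, aspirated /pʰ/.
dental: plain /t̪/, aspirated /t̪ʰ/.
alveolar: plain /t/, aspirated /tʰ/.
retroflex: plain /ʈ/, aspirated /ʈʰ/.
palatal: plain —, aspirated /cʰ/.
uvular: plain /q/, aspirated /qʰ/.
The palatal row has no plain member, so the gap is the plain palatal stop /c/.

/c/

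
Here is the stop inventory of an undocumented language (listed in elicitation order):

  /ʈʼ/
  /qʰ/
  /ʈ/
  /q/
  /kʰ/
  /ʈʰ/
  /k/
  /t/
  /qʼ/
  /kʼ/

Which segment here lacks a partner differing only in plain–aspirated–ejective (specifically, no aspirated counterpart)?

/t/

Retroflex: /ʈ/ ~ /ʈʰ/ ~ /ʈʼ/
Velar: /k/ ~ /kʰ/ ~ /kʼ/
Uvular: /q/ ~ /qʰ/ ~ /qʼ/
Alveolar: only /t/ (plain); no aspirated partner.
So /t/ is the unpaired segment.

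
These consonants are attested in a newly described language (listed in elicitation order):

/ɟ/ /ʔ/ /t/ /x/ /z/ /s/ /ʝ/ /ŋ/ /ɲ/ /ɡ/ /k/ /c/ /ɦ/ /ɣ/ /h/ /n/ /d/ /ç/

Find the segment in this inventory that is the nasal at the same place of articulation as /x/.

/x/ is a voiceless velar fricative.
The nasal at the same place is a velar nasal — in this inventory, /ŋ/.

/ŋ/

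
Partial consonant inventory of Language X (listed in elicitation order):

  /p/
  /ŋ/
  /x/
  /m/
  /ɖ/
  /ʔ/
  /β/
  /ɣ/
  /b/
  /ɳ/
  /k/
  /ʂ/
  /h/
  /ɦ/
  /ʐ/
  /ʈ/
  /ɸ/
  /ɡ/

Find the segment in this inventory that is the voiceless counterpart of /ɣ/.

/x/

/ɣ/ is a voiced velar fricative.
The voiceless counterpart is a voiceless velar fricative — in this inventory, /x/.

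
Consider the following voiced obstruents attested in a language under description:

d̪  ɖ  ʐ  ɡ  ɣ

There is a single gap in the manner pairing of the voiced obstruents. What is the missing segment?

dental: stop /d̪/, fricative —.
retroflex: stop /ɖ/, fricative /ʐ/.
velar: stop /ɡ/, fricative /ɣ/.
The dental row has no fricative member, so the gap is the dental fricative /ð/.

/ð/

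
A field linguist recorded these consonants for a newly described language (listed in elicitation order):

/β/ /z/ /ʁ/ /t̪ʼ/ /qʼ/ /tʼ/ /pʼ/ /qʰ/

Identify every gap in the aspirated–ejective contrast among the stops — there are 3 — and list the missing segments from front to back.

bilabial: aspirated —, ejective /pʼ/.
dental: aspirated —, ejective /t̪ʼ/.
alveolar: aspirated —, ejective /tʼ/.
uvular: aspirated /qʰ/, ejective /qʼ/.
Gaps, from front to back: bilabial lacks aspirated (/pʰ/); dental lacks aspirated (/t̪ʰ/); alveolar lacks aspirated (/tʰ/).

/pʰ/, /t̪ʰ/, /tʰ/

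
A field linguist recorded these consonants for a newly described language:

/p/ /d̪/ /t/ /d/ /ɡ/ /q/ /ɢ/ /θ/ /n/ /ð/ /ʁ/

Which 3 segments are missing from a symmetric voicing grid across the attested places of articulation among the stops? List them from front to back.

bilabial: voiceless /p/, voiced —.
dental: voiceless —, voiced /d̪/.
alveolar: voiceless /t/, voiced /d/.
velar: voiceless —, voiced /ɡ/.
uvular: voiceless /q/, voiced /ɢ/.
Gaps, from front to back: bilabial lacks voiced (/b/); dental lacks voiceless (/t̪/); velar lacks voiceless (/k/).

/b/, /t̪/, /k/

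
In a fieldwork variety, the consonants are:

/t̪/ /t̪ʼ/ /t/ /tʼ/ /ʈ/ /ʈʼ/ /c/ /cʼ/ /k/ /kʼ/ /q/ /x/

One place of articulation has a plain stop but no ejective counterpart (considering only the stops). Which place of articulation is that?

place of articulation  plain     ejective
dental            t̪        t̪ʼ     
alveolar          t         tʼ      
retroflex         ʈ         ʈʼ      
palatal           c         cʼ      
velar             k         kʼ      
uvular            q         —       
Every place of articulation has an ejective member except uvular, where /qʼ/ would be expected.

uvular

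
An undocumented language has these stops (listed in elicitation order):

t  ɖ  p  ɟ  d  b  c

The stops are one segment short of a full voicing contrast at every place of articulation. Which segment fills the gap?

/ʈ/

Voiceless: /p/ (bilabial), /t/ (alveolar), /c/ (palatal).
Voiced: /b/ (bilabial), /d/ (alveolar), /ɖ/ (retroflex), /ɟ/ (palatal).
The retroflex row has no voiceless member, so the gap is the voiceless retroflex stop /ʈ/.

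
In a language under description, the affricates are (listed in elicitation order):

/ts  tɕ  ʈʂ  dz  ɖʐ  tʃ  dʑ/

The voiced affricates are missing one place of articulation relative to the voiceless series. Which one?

postalveolar

Voiceless: /ts/ (alveolar), /tʃ/ (postalveolar), /ʈʂ/ (retroflex), /tɕ/ (alveolo-palatal).
Voiced: /dz/ (alveolar), /ɖʐ/ (retroflex), /dʑ/ (alveolo-palatal).
Every place of articulation has a voiced member except postalveolar, where /dʒ/ would be expected.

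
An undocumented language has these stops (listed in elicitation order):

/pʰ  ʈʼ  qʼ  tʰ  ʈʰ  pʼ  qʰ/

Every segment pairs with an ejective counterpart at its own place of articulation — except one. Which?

/tʰ/

Bilabial: /pʰ/ ~ /pʼ/
Retroflex: /ʈʰ/ ~ /ʈʼ/
Uvular: /qʰ/ ~ /qʼ/
Alveolar: only /tʰ/ (aspirated); no ejective partner.
So /tʰ/ is the unpaired segment.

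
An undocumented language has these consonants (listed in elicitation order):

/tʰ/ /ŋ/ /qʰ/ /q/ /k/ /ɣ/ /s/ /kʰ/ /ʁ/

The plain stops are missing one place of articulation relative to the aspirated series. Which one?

Plain: /k/ (velar), /q/ (uvular).
Aspirated: /tʰ/ (alveolar), /kʰ/ (velar), /qʰ/ (uvular).
Every place of articulation has a plain member except alveolar, where /t/ would be expected.

alveolar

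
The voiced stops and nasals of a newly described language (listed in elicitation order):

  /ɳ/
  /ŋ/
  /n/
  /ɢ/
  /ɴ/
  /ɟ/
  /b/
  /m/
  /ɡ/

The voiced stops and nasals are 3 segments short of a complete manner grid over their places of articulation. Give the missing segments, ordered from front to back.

bilabial: oral stop /b/, nasal /m/.
alveolar: oral stop —, nasal /n/.
retroflex: oral stop —, nasal /ɳ/.
palatal: oral stop /ɟ/, nasal —.
velar: oral stop /ɡ/, nasal /ŋ/.
uvular: oral stop /ɢ/, nasal /ɴ/.
Gaps, from front to back: alveolar lacks oral stop (/d/); retroflex lacks oral stop (/ɖ/); palatal lacks nasal (/ɲ/).

/d/, /ɖ/, /ɲ/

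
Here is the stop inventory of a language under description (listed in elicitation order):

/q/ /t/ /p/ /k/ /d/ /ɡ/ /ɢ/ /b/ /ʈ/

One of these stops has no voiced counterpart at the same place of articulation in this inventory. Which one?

/ʈ/

Bilabial: /p/ ~ /b/
Alveolar: /t/ ~ /d/
Velar: /k/ ~ /ɡ/
Uvular: /q/ ~ /ɢ/
Retroflex: only /ʈ/ (voiceless); no voiced partner.
So /ʈ/ is the unpaired segment.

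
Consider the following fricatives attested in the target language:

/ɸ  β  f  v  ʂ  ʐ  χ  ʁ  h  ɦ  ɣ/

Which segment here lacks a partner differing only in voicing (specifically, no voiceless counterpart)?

Bilabial: /ɸ/ ~ /β/
Labiodental: /f/ ~ /v/
Retroflex: /ʂ/ ~ /ʐ/
Uvular: /χ/ ~ /ʁ/
Glottal: /h/ ~ /ɦ/
Velar: only /ɣ/ (voiced); no voiceless partner.
So /ɣ/ is the unpaired segment.

/ɣ/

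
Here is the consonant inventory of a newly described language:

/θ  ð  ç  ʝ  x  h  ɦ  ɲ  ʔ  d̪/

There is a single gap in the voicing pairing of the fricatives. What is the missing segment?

/ɣ/

dental: voiceless /θ/, voiced /ð/.
palatal: voiceless /ç/, voiced /ʝ/.
velar: voiceless /x/, voiced —.
glottal: voiceless /h/, voiced /ɦ/.
The velar row has no voiced member, so the gap is the voiced velar fricative /ɣ/.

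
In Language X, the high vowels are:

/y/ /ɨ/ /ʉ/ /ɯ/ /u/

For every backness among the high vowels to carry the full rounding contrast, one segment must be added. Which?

/i/

Unrounded: /ɨ/ (central), /ɯ/ (back).
Rounded: /y/ (front), /ʉ/ (central), /u/ (back).
The front row has no unrounded member, so the gap is the front unrounded vowel /i/.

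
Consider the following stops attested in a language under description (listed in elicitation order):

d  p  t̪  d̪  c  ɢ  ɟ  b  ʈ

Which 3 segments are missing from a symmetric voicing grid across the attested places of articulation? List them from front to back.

/t/, /ɖ/, /q/

place of articulation  voiceless  voiced  
bilabial          p         b       
dental            t̪        d̪      
alveolar          —         d       
retroflex         ʈ         —       
palatal           c         ɟ       
uvular            —         ɢ       
Gaps, from front to back: alveolar lacks voiceless (/t/); retroflex lacks voiced (/ɖ/); uvular lacks voiceless (/q/).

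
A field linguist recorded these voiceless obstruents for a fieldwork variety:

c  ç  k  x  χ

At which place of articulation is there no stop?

uvular

Stop: /c/ (palatal), /k/ (velar).
Fricative: /ç/ (palatal), /x/ (velar), /χ/ (uvular).
Every place of articulation has a stop member except uvular, where /q/ would be expected.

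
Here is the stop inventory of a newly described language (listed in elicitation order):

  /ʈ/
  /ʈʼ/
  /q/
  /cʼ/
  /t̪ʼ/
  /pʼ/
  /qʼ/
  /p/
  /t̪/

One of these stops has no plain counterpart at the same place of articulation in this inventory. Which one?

/cʼ/

Bilabial: /p/ ~ /pʼ/
Dental: /t̪/ ~ /t̪ʼ/
Retroflex: /ʈ/ ~ /ʈʼ/
Uvular: /q/ ~ /qʼ/
Palatal: only /cʼ/ (ejective); no plain partner.
So /cʼ/ is the unpaired segment.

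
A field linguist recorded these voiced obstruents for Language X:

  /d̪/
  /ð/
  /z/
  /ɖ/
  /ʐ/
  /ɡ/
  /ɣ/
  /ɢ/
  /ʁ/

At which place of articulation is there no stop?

alveolar

place of articulation  stop      fricative
dental            d̪        ð       
alveolar          —         z       
retroflex         ɖ         ʐ       
velar             ɡ         ɣ       
uvular            ɢ         ʁ       
Every place of articulation has a stop member except alveolar, where /d/ would be expected.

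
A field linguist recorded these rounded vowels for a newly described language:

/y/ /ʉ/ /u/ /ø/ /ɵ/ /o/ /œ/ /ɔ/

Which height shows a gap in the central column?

Front: /y/ (high), /ø/ (high-mid), /œ/ (low-mid).
Central: /ʉ/ (high), /ɵ/ (high-mid).
Back: /u/ (high), /o/ (high-mid), /ɔ/ (low-mid).
Every height has a central member except low-mid, where /ɞ/ would be expected.

low-mid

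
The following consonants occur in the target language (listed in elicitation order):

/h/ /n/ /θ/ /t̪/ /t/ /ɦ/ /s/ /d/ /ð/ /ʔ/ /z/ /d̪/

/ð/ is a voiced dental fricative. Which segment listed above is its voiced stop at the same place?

/d̪/

The voiced stop at the same place is a voiced dental stop — in this inventory, /d̪/.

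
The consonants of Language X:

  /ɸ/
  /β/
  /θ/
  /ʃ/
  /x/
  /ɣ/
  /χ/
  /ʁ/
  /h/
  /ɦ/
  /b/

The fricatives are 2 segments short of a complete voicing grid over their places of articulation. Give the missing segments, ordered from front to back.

Voiceless: /ɸ/ (bilabial), /θ/ (dental), /ʃ/ (postalveolar), /x/ (velar), /χ/ (uvular), /h/ (glottal).
Voiced: /β/ (bilabial), /ɣ/ (velar), /ʁ/ (uvular), /ɦ/ (glottal).
Gaps, from front to back: dental lacks voiced (/ð/); postalveolar lacks voiced (/ʒ/).

/ð/, /ʒ/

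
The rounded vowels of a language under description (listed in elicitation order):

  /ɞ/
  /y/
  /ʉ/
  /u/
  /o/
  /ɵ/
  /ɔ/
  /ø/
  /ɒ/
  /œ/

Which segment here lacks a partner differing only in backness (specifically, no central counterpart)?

High: /y/ ~ /ʉ/ ~ /u/
High-mid: /ø/ ~ /ɵ/ ~ /o/
Low-mid: /œ/ ~ /ɞ/ ~ /ɔ/
Low: only /ɒ/ (back); no central partner.
So /ɒ/ is the unpaired segment.

/ɒ/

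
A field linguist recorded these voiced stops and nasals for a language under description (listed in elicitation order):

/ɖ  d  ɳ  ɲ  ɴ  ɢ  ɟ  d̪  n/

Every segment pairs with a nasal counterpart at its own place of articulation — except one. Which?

Alveolar: /d/ ~ /n/
Retroflex: /ɖ/ ~ /ɳ/
Palatal: /ɟ/ ~ /ɲ/
Uvular: /ɢ/ ~ /ɴ/
Dental: only /d̪/ (oral stop); no nasal partner.
So /d̪/ is the unpaired segment.

/d̪/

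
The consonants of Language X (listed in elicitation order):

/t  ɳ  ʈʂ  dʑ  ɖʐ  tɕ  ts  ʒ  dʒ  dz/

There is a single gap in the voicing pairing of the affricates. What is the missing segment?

place of articulation  voiceless  voiced  
alveolar          ts        dz      
postalveolar      —         dʒ      
retroflex         ʈʂ        ɖʐ      
alveolo-palatal   tɕ        dʑ      
The postalveolar row has no voiceless member, so the gap is the voiceless postalveolar affricate /tʃ/.

/tʃ/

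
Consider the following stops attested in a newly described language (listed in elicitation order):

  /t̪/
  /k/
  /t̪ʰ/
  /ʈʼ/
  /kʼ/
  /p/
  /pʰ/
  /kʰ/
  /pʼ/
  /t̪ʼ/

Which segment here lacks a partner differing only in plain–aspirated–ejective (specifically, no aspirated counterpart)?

Bilabial: /p/ ~ /pʰ/ ~ /pʼ/
Dental: /t̪/ ~ /t̪ʰ/ ~ /t̪ʼ/
Velar: /k/ ~ /kʰ/ ~ /kʼ/
Retroflex: only /ʈʼ/ (ejective); no aspirated partner.
So /ʈʼ/ is the unpaired segment.

/ʈʼ/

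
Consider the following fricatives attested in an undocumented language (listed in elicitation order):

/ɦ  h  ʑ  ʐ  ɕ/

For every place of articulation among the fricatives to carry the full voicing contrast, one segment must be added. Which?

place of articulation  voiceless  voiced  
retroflex         —         ʐ       
alveolo-palatal   ɕ         ʑ       
glottal           h         ɦ       
The retroflex row has no voiceless member, so the gap is the voiceless retroflex fricative /ʂ/.

/ʂ/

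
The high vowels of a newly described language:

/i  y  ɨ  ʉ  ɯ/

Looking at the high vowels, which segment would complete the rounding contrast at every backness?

front: unrounded /i/, rounded /y/.
central: unrounded /ɨ/, rounded /ʉ/.
back: unrounded /ɯ/, rounded —.
The back row has no rounded member, so the gap is the back rounded vowel /u/.

/u/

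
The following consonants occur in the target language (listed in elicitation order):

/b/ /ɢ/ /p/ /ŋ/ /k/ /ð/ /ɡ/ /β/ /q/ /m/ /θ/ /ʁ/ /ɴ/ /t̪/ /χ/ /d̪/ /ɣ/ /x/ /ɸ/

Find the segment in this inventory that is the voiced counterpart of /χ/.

/χ/ is a voiceless uvular fricative.
The voiced counterpart is a voiced uvular fricative — in this inventory, /ʁ/.

/ʁ/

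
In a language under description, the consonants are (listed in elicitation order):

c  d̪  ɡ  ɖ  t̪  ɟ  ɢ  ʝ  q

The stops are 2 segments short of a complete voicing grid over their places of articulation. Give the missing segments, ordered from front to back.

dental: voiceless /t̪/, voiced /d̪/.
retroflex: voiceless —, voiced /ɖ/.
palatal: voiceless /c/, voiced /ɟ/.
velar: voiceless —, voiced /ɡ/.
uvular: voiceless /q/, voiced /ɢ/.
Gaps, from front to back: retroflex lacks voiceless (/ʈ/); velar lacks voiceless (/k/).

/ʈ/, /k/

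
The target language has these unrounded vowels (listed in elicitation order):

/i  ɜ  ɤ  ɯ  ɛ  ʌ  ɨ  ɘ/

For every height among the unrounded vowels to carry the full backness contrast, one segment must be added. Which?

/e/

Front: /i/ (high), /ɛ/ (low-mid).
Central: /ɨ/ (high), /ɘ/ (high-mid), /ɜ/ (low-mid).
Back: /ɯ/ (high), /ɤ/ (high-mid), /ʌ/ (low-mid).
The high-mid row has no front member, so the gap is the high-mid front unrounded vowel /e/.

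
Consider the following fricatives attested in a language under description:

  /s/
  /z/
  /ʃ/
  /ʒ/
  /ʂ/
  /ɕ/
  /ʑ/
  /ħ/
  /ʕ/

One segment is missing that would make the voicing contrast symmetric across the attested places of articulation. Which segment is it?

alveolar: voiceless /s/, voiced /z/.
postalveolar: voiceless /ʃ/, voiced /ʒ/.
retroflex: voiceless /ʂ/, voiced —.
alveolo-palatal: voiceless /ɕ/, voiced /ʑ/.
pharyngeal: voiceless /ħ/, voiced /ʕ/.
The retroflex row has no voiced member, so the gap is the voiced retroflex fricative /ʐ/.

/ʐ/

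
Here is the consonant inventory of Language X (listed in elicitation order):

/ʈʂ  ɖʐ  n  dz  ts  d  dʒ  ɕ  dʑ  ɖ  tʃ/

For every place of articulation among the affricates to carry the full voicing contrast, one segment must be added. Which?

alveolar: voiceless /ts/, voiced /dz/.
postalveolar: voiceless /tʃ/, voiced /dʒ/.
retroflex: voiceless /ʈʂ/, voiced /ɖʐ/.
alveolo-palatal: voiceless —, voiced /dʑ/.
The alveolo-palatal row has no voiceless member, so the gap is the voiceless alveolo-palatal affricate /tɕ/.

/tɕ/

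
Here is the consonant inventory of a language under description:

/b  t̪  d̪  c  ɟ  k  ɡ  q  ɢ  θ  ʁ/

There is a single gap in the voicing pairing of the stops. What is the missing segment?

/p/

Voiceless: /t̪/ (dental), /c/ (palatal), /k/ (velar), /q/ (uvular).
Voiced: /b/ (bilabial), /d̪/ (dental), /ɟ/ (palatal), /ɡ/ (velar), /ɢ/ (uvular).
The bilabial row has no voiceless member, so the gap is the voiceless bilabial stop /p/.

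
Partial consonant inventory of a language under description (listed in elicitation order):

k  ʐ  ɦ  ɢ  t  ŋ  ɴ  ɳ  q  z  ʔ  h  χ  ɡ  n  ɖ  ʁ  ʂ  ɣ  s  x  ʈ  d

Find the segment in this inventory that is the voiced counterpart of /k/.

/ɡ/

/k/ is a voiceless velar stop.
The voiced counterpart is a voiced velar stop — in this inventory, /ɡ/.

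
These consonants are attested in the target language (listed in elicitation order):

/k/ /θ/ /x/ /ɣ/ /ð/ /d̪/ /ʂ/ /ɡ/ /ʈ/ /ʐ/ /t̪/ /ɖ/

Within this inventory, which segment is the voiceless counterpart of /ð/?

/ð/ is a voiced dental fricative.
The voiceless counterpart is a voiceless dental fricative — in this inventory, /θ/.

/θ/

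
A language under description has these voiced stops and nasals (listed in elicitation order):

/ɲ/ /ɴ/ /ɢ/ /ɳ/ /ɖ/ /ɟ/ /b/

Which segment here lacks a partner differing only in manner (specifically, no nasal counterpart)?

/b/

Retroflex: /ɖ/ ~ /ɳ/
Palatal: /ɟ/ ~ /ɲ/
Uvular: /ɢ/ ~ /ɴ/
Bilabial: only /b/ (oral stop); no nasal partner.
So /b/ is the unpaired segment.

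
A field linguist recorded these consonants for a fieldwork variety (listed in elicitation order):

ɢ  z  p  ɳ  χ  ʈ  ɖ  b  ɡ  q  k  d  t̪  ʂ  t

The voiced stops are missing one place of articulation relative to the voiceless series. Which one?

dental

bilabial: voiceless /p/, voiced /b/.
dental: voiceless /t̪/, voiced —.
alveolar: voiceless /t/, voiced /d/.
retroflex: voiceless /ʈ/, voiced /ɖ/.
velar: voiceless /k/, voiced /ɡ/.
uvular: voiceless /q/, voiced /ɢ/.
Every place of articulation has a voiced member except dental, where /d̪/ would be expected.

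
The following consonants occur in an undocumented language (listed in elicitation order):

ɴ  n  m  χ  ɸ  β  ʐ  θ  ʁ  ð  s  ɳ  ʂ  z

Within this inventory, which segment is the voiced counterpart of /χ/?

/ʁ/

/χ/ is a voiceless uvular fricative.
The voiced counterpart is a voiced uvular fricative — in this inventory, /ʁ/.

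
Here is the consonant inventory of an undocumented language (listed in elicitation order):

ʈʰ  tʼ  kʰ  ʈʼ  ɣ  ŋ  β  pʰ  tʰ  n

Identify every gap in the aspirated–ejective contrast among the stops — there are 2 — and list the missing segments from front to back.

/pʼ/, /kʼ/

Aspirated: /pʰ/ (bilabial), /tʰ/ (alveolar), /ʈʰ/ (retroflex), /kʰ/ (velar).
Ejective: /tʼ/ (alveolar), /ʈʼ/ (retroflex).
Gaps, from front to back: bilabial lacks ejective (/pʼ/); velar lacks ejective (/kʼ/).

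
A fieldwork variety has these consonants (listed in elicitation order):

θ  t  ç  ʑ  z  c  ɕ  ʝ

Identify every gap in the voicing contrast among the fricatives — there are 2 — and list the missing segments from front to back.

place of articulation  voiceless  voiced  
dental            θ         —       
alveolar          —         z       
alveolo-palatal   ɕ         ʑ       
palatal           ç         ʝ       
Gaps, from front to back: dental lacks voiced (/ð/); alveolar lacks voiceless (/s/).

/ð/, /s/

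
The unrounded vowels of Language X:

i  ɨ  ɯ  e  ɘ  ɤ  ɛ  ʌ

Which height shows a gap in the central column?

Front: /i/ (high), /e/ (high-mid), /ɛ/ (low-mid).
Central: /ɨ/ (high), /ɘ/ (high-mid).
Back: /ɯ/ (high), /ɤ/ (high-mid), /ʌ/ (low-mid).
Every height has a central member except low-mid, where /ɜ/ would be expected.

low-mid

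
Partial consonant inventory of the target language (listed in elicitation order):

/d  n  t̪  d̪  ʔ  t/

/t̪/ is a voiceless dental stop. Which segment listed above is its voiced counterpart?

The voiced counterpart is a voiced dental stop — in this inventory, /d̪/.

/d̪/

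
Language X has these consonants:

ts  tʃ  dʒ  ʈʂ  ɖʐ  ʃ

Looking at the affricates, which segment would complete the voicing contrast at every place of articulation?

/dz/

Voiceless: /ts/ (alveolar), /tʃ/ (postalveolar), /ʈʂ/ (retroflex).
Voiced: /dʒ/ (postalveolar), /ɖʐ/ (retroflex).
The alveolar row has no voiced member, so the gap is the voiced alveolar affricate /dz/.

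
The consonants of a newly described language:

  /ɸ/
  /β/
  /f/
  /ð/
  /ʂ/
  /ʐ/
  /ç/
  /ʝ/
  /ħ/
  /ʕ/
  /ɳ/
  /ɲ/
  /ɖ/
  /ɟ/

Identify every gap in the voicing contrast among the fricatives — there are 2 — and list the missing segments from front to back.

place of articulation  voiceless  voiced  
bilabial          ɸ         β       
labiodental       f         —       
dental            —         ð       
retroflex         ʂ         ʐ       
palatal           ç         ʝ       
pharyngeal        ħ         ʕ       
Gaps, from front to back: labiodental lacks voiced (/v/); dental lacks voiceless (/θ/).

/v/, /θ/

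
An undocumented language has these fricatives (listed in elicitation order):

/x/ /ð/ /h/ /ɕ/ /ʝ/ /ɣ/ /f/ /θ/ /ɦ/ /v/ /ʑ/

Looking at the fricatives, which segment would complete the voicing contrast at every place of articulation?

/ç/

labiodental: voiceless /f/, voiced /v/.
dental: voiceless /θ/, voiced /ð/.
alveolo-palatal: voiceless /ɕ/, voiced /ʑ/.
palatal: voiceless —, voiced /ʝ/.
velar: voiceless /x/, voiced /ɣ/.
glottal: voiceless /h/, voiced /ɦ/.
The palatal row has no voiceless member, so the gap is the voiceless palatal fricative /ç/.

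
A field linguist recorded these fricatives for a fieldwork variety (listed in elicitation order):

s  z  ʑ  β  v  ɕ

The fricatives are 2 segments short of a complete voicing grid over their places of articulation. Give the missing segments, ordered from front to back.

bilabial: voiceless —, voiced /β/.
labiodental: voiceless —, voiced /v/.
alveolar: voiceless /s/, voiced /z/.
alveolo-palatal: voiceless /ɕ/, voiced /ʑ/.
Gaps, from front to back: bilabial lacks voiceless (/ɸ/); labiodental lacks voiceless (/f/).

/ɸ/, /f/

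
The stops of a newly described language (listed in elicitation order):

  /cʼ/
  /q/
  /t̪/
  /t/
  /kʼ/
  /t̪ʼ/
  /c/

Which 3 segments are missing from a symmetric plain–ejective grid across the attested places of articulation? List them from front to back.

/tʼ/, /k/, /qʼ/

place of articulation  plain     ejective
dental            t̪        t̪ʼ     
alveolar          t         —       
palatal           c         cʼ      
velar             —         kʼ      
uvular            q         —       
Gaps, from front to back: alveolar lacks ejective (/tʼ/); velar lacks plain (/k/); uvular lacks ejective (/qʼ/).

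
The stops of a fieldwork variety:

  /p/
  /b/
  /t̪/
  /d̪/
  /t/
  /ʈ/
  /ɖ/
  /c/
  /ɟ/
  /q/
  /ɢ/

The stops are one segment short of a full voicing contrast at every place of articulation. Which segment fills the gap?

/d/

bilabial: voiceless /p/, voiced /b/.
dental: voiceless /t̪/, voiced /d̪/.
alveolar: voiceless /t/, voiced —.
retroflex: voiceless /ʈ/, voiced /ɖ/.
palatal: voiceless /c/, voiced /ɟ/.
uvular: voiceless /q/, voiced /ɢ/.
The alveolar row has no voiced member, so the gap is the voiced alveolar stop /d/.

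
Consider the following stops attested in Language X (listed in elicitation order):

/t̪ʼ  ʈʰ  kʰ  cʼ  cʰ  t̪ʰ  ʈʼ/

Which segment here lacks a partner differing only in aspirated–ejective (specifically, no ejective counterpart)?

Dental: /t̪ʰ/ ~ /t̪ʼ/
Retroflex: /ʈʰ/ ~ /ʈʼ/
Palatal: /cʰ/ ~ /cʼ/
Velar: only /kʰ/ (aspirated); no ejective partner.
So /kʰ/ is the unpaired segment.

/kʰ/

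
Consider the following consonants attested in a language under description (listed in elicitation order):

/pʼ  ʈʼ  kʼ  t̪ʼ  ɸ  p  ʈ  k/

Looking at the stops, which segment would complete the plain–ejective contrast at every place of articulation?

/t̪/

place of articulation  plain     ejective
bilabial          p         pʼ      
dental            —         t̪ʼ     
retroflex         ʈ         ʈʼ      
velar             k         kʼ      
The dental row has no plain member, so the gap is the plain dental stop /t̪/.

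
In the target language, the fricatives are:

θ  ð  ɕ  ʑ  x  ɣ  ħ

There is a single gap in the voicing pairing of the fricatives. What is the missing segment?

dental: voiceless /θ/, voiced /ð/.
alveolo-palatal: voiceless /ɕ/, voiced /ʑ/.
velar: voiceless /x/, voiced /ɣ/.
pharyngeal: voiceless /ħ/, voiced —.
The pharyngeal row has no voiced member, so the gap is the voiced pharyngeal fricative /ʕ/.

/ʕ/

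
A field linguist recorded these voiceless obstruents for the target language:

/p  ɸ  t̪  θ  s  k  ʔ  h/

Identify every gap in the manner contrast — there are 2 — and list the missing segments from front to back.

/t/, /x/

place of articulation  stop      fricative
bilabial          p         ɸ       
dental            t̪        θ       
alveolar          —         s       
velar             k         —       
glottal           ʔ         h       
Gaps, from front to back: alveolar lacks stop (/t/); velar lacks fricative (/x/).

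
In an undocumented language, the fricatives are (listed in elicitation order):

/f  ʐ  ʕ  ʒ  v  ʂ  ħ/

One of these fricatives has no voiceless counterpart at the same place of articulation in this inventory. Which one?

/ʒ/

Labiodental: /f/ ~ /v/
Retroflex: /ʂ/ ~ /ʐ/
Pharyngeal: /ħ/ ~ /ʕ/
Postalveolar: only /ʒ/ (voiced); no voiceless partner.
So /ʒ/ is the unpaired segment.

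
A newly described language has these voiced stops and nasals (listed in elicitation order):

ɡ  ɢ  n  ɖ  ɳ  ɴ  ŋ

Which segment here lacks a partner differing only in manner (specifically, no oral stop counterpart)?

Retroflex: /ɖ/ ~ /ɳ/
Velar: /ɡ/ ~ /ŋ/
Uvular: /ɢ/ ~ /ɴ/
Alveolar: only /n/ (nasal); no oral stop partner.
So /n/ is the unpaired segment.

/n/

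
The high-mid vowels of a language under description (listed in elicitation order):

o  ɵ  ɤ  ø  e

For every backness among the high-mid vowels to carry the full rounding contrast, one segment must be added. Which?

/ɘ/

backness          unrounded  rounded 
front             e         ø       
central           —         ɵ       
back              ɤ         o       
The central row has no unrounded member, so the gap is the central unrounded vowel /ɘ/.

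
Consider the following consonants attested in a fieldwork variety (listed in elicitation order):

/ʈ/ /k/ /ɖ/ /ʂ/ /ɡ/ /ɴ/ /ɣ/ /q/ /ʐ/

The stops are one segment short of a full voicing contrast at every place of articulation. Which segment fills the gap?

/ɢ/

Voiceless: /ʈ/ (retroflex), /k/ (velar), /q/ (uvular).
Voiced: /ɖ/ (retroflex), /ɡ/ (velar).
The uvular row has no voiced member, so the gap is the voiced uvular stop /ɢ/.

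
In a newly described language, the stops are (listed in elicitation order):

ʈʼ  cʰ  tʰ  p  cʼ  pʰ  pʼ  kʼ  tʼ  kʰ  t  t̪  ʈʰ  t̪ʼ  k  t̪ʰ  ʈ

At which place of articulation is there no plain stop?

Plain: /p/ (bilabial), /t̪/ (dental), /t/ (alveolar), /ʈ/ (retroflex), /k/ (velar).
Aspirated: /pʰ/ (bilabial), /t̪ʰ/ (dental), /tʰ/ (alveolar), /ʈʰ/ (retroflex), /cʰ/ (palatal), /kʰ/ (velar).
Ejective: /pʼ/ (bilabial), /t̪ʼ/ (dental), /tʼ/ (alveolar), /ʈʼ/ (retroflex), /cʼ/ (palatal), /kʼ/ (velar).
Every place of articulation has a plain member except palatal, where /c/ would be expected.

palatal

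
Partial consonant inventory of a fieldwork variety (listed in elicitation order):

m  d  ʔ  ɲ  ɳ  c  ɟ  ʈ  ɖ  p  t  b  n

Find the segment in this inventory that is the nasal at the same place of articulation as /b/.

/b/ is a voiced bilabial stop.
The nasal at the same place is a bilabial nasal — in this inventory, /m/.

/m/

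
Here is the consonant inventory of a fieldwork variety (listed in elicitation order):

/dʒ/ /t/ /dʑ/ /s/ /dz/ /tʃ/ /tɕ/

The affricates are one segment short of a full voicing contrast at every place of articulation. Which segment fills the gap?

/ts/

alveolar: voiceless —, voiced /dz/.
postalveolar: voiceless /tʃ/, voiced /dʒ/.
alveolo-palatal: voiceless /tɕ/, voiced /dʑ/.
The alveolar row has no voiceless member, so the gap is the voiceless alveolar affricate /ts/.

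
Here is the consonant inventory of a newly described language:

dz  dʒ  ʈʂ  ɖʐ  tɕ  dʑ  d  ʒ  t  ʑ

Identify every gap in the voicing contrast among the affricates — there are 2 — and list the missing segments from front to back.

/ts/, /tʃ/

alveolar: voiceless —, voiced /dz/.
postalveolar: voiceless —, voiced /dʒ/.
retroflex: voiceless /ʈʂ/, voiced /ɖʐ/.
alveolo-palatal: voiceless /tɕ/, voiced /dʑ/.
Gaps, from front to back: alveolar lacks voiceless (/ts/); postalveolar lacks voiceless (/tʃ/).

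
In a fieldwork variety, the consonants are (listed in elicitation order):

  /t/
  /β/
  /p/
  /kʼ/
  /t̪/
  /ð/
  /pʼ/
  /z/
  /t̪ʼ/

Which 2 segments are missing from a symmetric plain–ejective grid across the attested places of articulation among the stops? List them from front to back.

Plain: /p/ (bilabial), /t̪/ (dental), /t/ (alveolar).
Ejective: /pʼ/ (bilabial), /t̪ʼ/ (dental), /kʼ/ (velar).
Gaps, from front to back: alveolar lacks ejective (/tʼ/); velar lacks plain (/k/).

/tʼ/, /k/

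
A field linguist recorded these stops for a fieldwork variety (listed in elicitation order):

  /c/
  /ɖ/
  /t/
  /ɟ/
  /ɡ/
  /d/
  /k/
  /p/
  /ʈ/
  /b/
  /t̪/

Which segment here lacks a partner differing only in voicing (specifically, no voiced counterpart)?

/t̪/

Bilabial: /p/ ~ /b/
Alveolar: /t/ ~ /d/
Retroflex: /ʈ/ ~ /ɖ/
Palatal: /c/ ~ /ɟ/
Velar: /k/ ~ /ɡ/
Dental: only /t̪/ (voiceless); no voiced partner.
So /t̪/ is the unpaired segment.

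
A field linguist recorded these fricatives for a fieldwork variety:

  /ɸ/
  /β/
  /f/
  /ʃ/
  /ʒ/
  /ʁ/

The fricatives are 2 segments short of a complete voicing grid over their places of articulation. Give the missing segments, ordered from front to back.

place of articulation  voiceless  voiced  
bilabial          ɸ         β       
labiodental       f         —       
postalveolar      ʃ         ʒ       
uvular            —         ʁ       
Gaps, from front to back: labiodental lacks voiced (/v/); uvular lacks voiceless (/χ/).

/v/, /χ/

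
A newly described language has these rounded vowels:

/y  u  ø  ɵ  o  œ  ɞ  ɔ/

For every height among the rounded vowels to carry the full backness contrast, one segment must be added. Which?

height            front     central   back    
high              y         —         u       
high-mid          ø         ɵ         o       
low-mid           œ         ɞ         ɔ       
The high row has no central member, so the gap is the high central rounded vowel /ʉ/.

/ʉ/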